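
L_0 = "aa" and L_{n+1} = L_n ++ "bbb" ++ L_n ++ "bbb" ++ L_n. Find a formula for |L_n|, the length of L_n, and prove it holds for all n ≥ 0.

Claim: |L_n| = 5·3^n − 3.

Base case: |L_0| = 2, and 5·3^0 − 3 = 2.
Assume |L_m| = 5·3^m − 3.
Then |L_{m+1}| = 3|L_m| + 6 = 3(5·3^m − 3) + 6 = 5·3^{m+1} − 9 + 6 = 5·3^{m+1} − 3.
By induction, |L_n| = 5·3^n − 3 for all n ≥ 0.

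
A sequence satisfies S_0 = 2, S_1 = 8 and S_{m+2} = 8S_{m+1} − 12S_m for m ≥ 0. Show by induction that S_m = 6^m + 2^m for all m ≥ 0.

Base cases: S_0 = 2 and 6^0 + 2^0 = 2; S_1 = 8 and 6^1 + 2^1 = 8.
Assume S_i = 6^i + 2^i for all 0 ≤ i ≤ j, where j ≥ 1.
Then S_{j+1} = 8S_j − 12S_{j−1} = 8·(6^j + 2^j) − 12·(6^{j−1} + 2^{j−1}) = (8·6 − 12)6^{j−1} + (8·2 − 12)2^{j−1} = 36·6^{j−1} + 4·2^{j−1} = 6^{j+1} + 2^{j+1}.
This completes the inductive step, so S_m = 6^m + 2^m for all m ≥ 0.

S_m = 6^m + 2^m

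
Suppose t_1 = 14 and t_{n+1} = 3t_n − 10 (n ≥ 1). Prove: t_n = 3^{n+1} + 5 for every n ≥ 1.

Base case: t_1 = 14, and 3^{1+1} + 5 = 9 + 5 = 14.
Assume t_j = 3^{j+1} + 5 for some j ≥ 1.
Then t_{j+1} = 3t_j − 10 = 3·(3^{j+1} + 5) − 10 = 3^{j+2} + 15 − 10 = 3^{j+2} + 5.
Hence t_n = 3^{n+1} + 5 for every n ≥ 1, by induction.

t_n = 3^{n+1} + 5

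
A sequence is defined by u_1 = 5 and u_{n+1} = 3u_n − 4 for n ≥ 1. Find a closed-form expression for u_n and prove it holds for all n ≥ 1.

Claim: u_n = 3^n + 2.

Base case: u_1 = 5, and 3^1 + 2 = 3 + 2 = 5.
Assume u_j = 3^j + 2 for some j ≥ 1.
Then u_{j+1} = 3u_j − 4 = 3·(3^j + 2) − 4 = 3^{j+1} + 6 − 4 = 3^{j+1} + 2.
So the formula holds for j+1, and by induction u_n = 3^n + 2 for all n ≥ 1.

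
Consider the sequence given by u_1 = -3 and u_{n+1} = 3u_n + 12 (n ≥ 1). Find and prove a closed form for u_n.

Claim: u_n = 3^n − 6.

Base case: u_1 = -3, and 3^1 − 6 = 3 − 6 = -3.
Assume u_r = 3^r − 6 for some r ≥ 1.
Then u_{r+1} = 3u_r + 12 = 3·(3^r − 6) + 12 = 3^{r+1} − 18 + 12 = 3^{r+1} − 6.
By induction, u_n = 3^n − 6 for all n ≥ 1.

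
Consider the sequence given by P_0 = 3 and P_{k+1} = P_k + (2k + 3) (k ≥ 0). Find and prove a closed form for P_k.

Claim: P_k = k^2 + 2k + 3.

Base case: P_0 = 3, and 0^2 + 2·0 + 3 = 3.
Assume P_r = r^2 + 2r + 3.
Then P_{r+1} = P_r + (2r + 3) = (r^2 + 2r + 3) + (2r + 3) = r^2 + 4r + 6,
and (r+1)^2 + 2·(r+1) + 3 = r^2 + 4r + 6.
By induction, P_k = k^2 + 2k + 3 for all k ≥ 0.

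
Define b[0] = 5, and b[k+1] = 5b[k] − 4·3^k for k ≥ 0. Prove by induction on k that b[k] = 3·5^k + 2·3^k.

Base case: b[0] = 5, and 3·5^0 + 2·3^0 = 3 + 2 = 5.
Assume b[j] = 3·5^j + 2·3^j for some j ≥ 0.
Then b[j+1] = 5b[j] − 4·3^j = 5·(3·5^j + 2·3^j) − 4·3^j = 3·5^{j+1} + 10·3^j − 4·3^j = 3·5^{j+1} + 6·3^j = 3·5^{j+1} + 2·3^{j+1}.
By induction, b[k] = 3·5^k + 2·3^k for all k ≥ 0.

b[k] = 3·5^k + 2·3^k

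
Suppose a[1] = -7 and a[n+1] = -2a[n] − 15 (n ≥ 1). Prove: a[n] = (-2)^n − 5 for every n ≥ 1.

Base case: a[1] = -7, and (-2)^1 − 5 = -2 − 5 = -7.
Assume a[j] = (-2)^j − 5 for some j ≥ 1.
Then a[j+1] = -2a[j] − 15 = -2·((-2)^j − 5) − 15 = -2·(-2)^j + 10 − 15 = (-2)^{j+1} − 5.
By induction, a[n] = (-2)^n − 5 for all n ≥ 1.

a[n] = (-2)^n − 5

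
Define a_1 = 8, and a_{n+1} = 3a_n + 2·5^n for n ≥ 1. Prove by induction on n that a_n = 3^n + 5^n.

Base case: a_1 = 8, and 3^1 + 5^1 = 3 + 5 = 8.
Assume a_k = 3^k + 5^k for some k ≥ 1.
Then a_{k+1} = 3a_k + 2·5^k = 3·(3^k + 5^k) + 2·5^k = 3^{k+1} + 3·5^k + 2·5^k = 3^{k+1} + 5·5^k = 3^{k+1} + 5^{k+1}.
Hence a_n = 3^n + 5^n for every n ≥ 1, by induction.

a_n = 3^n + 5^n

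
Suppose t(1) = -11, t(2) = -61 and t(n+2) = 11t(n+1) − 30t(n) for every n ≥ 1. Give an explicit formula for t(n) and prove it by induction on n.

Claim: t(n) = -6^n − 5^n.

Base cases: t(1) = -11 and -6^1 − 5^1 = -11; t(2) = -61 and -6^2 − 5^2 = -61.
Assume t(i) = -6^i − 5^i for all 1 ≤ i ≤ j, where j ≥ 2.
Then t(j+1) = 11t(j) − 30t(j−1) = 11·(-6^j − 5^j) − 30·(-6^{j−1} − 5^{j−1}) = -(11·6 − 30)6^{j−1} − (11·5 − 30)5^{j−1} = -36·6^{j−1} − 25·5^{j−1} = -6^{j+1} − 5^{j+1}.
So the formula holds for j+1, and by strong induction t(n) = -6^n − 5^n for all n ≥ 1.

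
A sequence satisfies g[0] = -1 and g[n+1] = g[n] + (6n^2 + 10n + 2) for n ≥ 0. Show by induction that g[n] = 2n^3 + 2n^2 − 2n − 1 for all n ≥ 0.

Base case: g[0] = -1, and 2·0^3 + 2·0^2 − 2·0 − 1 = -1.
Assume g[j] = 2j^3 + 2j^2 − 2j − 1.
Then g[j+1] = g[j] + (6j^2 + 10j + 2) = (2j^3 + 2j^2 − 2j − 1) + (6j^2 + 10j + 2) = 2j^3 + 8j^2 + 8j + 1,
and 2·(j+1)^3 + 2·(j+1)^2 − 2·(j+1) − 1 = 2j^3 + 8j^2 + 8j + 1.
Hence g[n] = 2n^3 + 2n^2 − 2n − 1 for every n ≥ 0, by induction.

g[n] = 2n^3 + 2n^2 − 2n − 1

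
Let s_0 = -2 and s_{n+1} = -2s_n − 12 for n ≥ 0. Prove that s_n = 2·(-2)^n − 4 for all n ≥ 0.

Base case: s_0 = -2, and 2·(-2)^0 − 4 = 2 − 4 = -2.
Assume s_k = 2·(-2)^k − 4 for some k ≥ 0.
Then s_{k+1} = -2s_k − 12 = -2·(2·(-2)^k − 4) − 12 = -4·(-2)^k + 8 − 12 = 2·(-2)^{k+1} − 4.
Hence s_n = 2·(-2)^n − 4 for every n ≥ 0, by induction.

s_n = 2·(-2)^n − 4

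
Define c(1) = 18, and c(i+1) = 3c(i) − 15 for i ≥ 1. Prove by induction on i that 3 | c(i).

Base case: c(1) = 18 = 3·6, so 3 | c(1).
Assume 3 | c(j), so c(j) = 3t for some integer t.
Then c(j+1) = 3c(j) − 15 = 3·(3t) − 15 = 3(3t − 5), so 3 | c(j+1).
Hence 3 | c(i) for every i ≥ 1, by induction.

3 | c(i)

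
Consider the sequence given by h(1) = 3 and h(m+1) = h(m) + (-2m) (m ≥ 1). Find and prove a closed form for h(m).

Claim: h(m) = -m^2 + m + 3.

Base case: h(1) = 3, and -1^2 + 1 + 3 = 3.
Assume h(j) = -j^2 + j + 3.
Then h(j+1) = h(j) + (-2j) = (-j^2 + j + 3) + (-2j) = -j^2 − j + 3,
and -(j+1)^2 + (j+1) + 3 = -j^2 − j + 3.
Hence h(m) = -m^2 + m + 3 for every m ≥ 1, by induction.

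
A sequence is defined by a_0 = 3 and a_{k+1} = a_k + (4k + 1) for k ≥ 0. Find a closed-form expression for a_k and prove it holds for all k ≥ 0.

Claim: a_k = 2k^2 − k + 3.

Base case: a_0 = 3, and 2·0^2 − 0 + 3 = 3.
Assume a_r = 2r^2 − r + 3.
Then a_{r+1} = a_r + (4r + 1) = (2r^2 − r + 3) + (4r + 1) = 2r^2 + 3r + 4,
and 2·(r+1)^2 − (r+1) + 3 = 2r^2 + 3r + 4.
This completes the inductive step, so a_k = 2k^2 − k + 3 for all k ≥ 0.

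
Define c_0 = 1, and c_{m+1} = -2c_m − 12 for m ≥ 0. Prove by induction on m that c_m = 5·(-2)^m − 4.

Base case: c_0 = 1, and 5·(-2)^0 − 4 = 5 − 4 = 1.
Assume c_r = 5·(-2)^r − 4 for some r ≥ 0.
Then c_{r+1} = -2c_r − 12 = -2·(5·(-2)^r − 4) − 12 = -10·(-2)^r + 8 − 12 = 5·(-2)^{r+1} − 4.
Hence c_m = 5·(-2)^m − 4 for every m ≥ 0, by induction.

c_m = 5·(-2)^m − 4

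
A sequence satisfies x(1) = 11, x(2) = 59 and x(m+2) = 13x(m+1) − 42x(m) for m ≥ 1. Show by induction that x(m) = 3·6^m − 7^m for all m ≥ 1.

Base cases: x(1) = 11 and 3·6^1 − 7^1 = 11; x(2) = 59 and 3·6^2 − 7^2 = 59.
Assume x(j) = 3·6^j − 7^j for all 1 ≤ j ≤ r, where r ≥ 2.
Then x(r+1) = 13x(r) − 42x(r−1) = 13·(3·6^r − 7^r) − 42·(3·6^{r−1} − 7^{r−1}) = 3·(13·6 − 42)6^{r−1} − (13·7 − 42)7^{r−1} = 108·6^{r−1} − 49·7^{r−1} = 3·6^{r+1} − 7^{r+1}.
Hence x(m) = 3·6^m − 7^m for every m ≥ 1, by strong induction.

x(m) = 3·6^m − 7^m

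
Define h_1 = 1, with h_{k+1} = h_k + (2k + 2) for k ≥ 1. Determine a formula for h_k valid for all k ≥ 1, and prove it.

Claim: h_k = k^2 + k − 1.

Base case: h_1 = 1, and 1^2 + 1 − 1 = 1.
Assume h_j = j^2 + j − 1.
Then h_{j+1} = h_j + (2j + 2) = (j^2 + j − 1) + (2j + 2) = j^2 + 3j + 1,
and (j+1)^2 + (j+1) − 1 = j^2 + 3j + 1.
This completes the inductive step, so h_k = k^2 + k − 1 for all k ≥ 1.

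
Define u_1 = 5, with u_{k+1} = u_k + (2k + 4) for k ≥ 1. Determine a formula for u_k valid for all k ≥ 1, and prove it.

Claim: u_k = k^2 + 3k + 1.

Base case: u_1 = 5, and 1^2 + 3·1 + 1 = 5.
Assume u_j = j^2 + 3j + 1.
Then u_{j+1} = u_j + (2j + 4) = (j^2 + 3j + 1) + (2j + 4) = j^2 + 5j + 5,
and (j+1)^2 + 3·(j+1) + 1 = j^2 + 5j + 5.
This completes the inductive step, so u_k = k^2 + 3k + 1 for all k ≥ 1.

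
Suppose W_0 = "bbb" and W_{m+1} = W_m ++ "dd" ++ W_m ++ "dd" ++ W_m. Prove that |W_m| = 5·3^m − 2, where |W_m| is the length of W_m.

Base case: |W_0| = 3, and 5·3^0 − 2 = 3.
Assume |W_k| = 5·3^k − 2.
Then |W_{k+1}| = 3|W_k| + 4 = 3(5·3^k − 2) + 4 = 5·3^{k+1} − 6 + 4 = 5·3^{k+1} − 2.
This completes the inductive step, so |W_m| = 5·3^m − 2 for all m ≥ 0.

|W_m| = 5·3^m − 2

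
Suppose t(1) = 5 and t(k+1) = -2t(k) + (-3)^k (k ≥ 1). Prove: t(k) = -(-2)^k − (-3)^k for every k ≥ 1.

Base case: t(1) = 5, and -(-2)^1 − (-3)^1 = 2 + 3 = 5.
Assume t(r) = -(-2)^r − (-3)^r for some r ≥ 1.
Then t(r+1) = -2t(r) + (-3)^r = -2·(-(-2)^r − (-3)^r) + (-3)^r = -(-2)^{r+1} + 2·(-3)^r + (-3)^r = -(-2)^{r+1} + 3·(-3)^r = -(-2)^{r+1} − (-3)^{r+1}.
This completes the inductive step, so t(k) = -(-2)^k − (-3)^k for all k ≥ 1.

t(k) = -(-2)^k − (-3)^k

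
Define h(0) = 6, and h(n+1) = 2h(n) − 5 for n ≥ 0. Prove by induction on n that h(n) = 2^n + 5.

Base case: h(0) = 6, and 2^0 + 5 = 1 + 5 = 6.
Assume h(k) = 2^k + 5 for some k ≥ 0.
Then h(k+1) = 2h(k) − 5 = 2·(2^k + 5) − 5 = 2^{k+1} + 10 − 5 = 2^{k+1} + 5.
So the formula holds for k+1, and by induction h(n) = 2^n + 5 for all n ≥ 0.

h(n) = 2^n + 5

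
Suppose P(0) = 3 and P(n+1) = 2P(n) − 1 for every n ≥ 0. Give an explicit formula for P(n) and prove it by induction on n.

Claim: P(n) = 2^{n+1} + 1.

Base case: P(0) = 3, and 2^{0+1} + 1 = 2 + 1 = 3.
Assume P(k) = 2^{k+1} + 1 for some k ≥ 0.
Then P(k+1) = 2P(k) − 1 = 2·(2^{k+1} + 1) − 1 = 2^{k+2} + 2 − 1 = 2^{k+2} + 1.
By induction, P(n) = 2^{n+1} + 1 for all n ≥ 0.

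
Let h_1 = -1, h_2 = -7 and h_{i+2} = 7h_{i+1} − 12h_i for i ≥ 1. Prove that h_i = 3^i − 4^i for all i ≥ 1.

Base cases: h_1 = -1 and 3^1 − 4^1 = -1; h_2 = -7 and 3^2 − 4^2 = -7.
Assume h_t = 3^t − 4^t for all 1 ≤ t ≤ j, where j ≥ 2.
Then h_{j+1} = 7h_j − 12h_{j−1} = 7·(3^j − 4^j) − 12·(3^{j−1} − 4^{j−1}) = (7·3 − 12)3^{j−1} − (7·4 − 12)4^{j−1} = 9·3^{j−1} − 16·4^{j−1} = 3^{j+1} − 4^{j+1}.
Hence h_i = 3^i − 4^i for every i ≥ 1, by strong induction.

h_i = 3^i − 4^i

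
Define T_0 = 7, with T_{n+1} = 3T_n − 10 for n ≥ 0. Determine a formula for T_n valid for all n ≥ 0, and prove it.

Claim: T_n = 2·3^n + 5.

Base case: T_0 = 7, and 2·3^0 + 5 = 2 + 5 = 7.
Assume T_k = 2·3^k + 5 for some k ≥ 0.
Then T_{k+1} = 3T_k − 10 = 3·(2·3^k + 5) − 10 = 6·3^k + 15 − 10 = 2·3^{k+1} + 5.
By induction, T_n = 2·3^n + 5 for all n ≥ 0.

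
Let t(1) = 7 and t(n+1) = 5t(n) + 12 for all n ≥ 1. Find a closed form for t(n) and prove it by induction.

Claim: t(n) = 2·5^n − 3.

Base case: t(1) = 7, and 2·5^1 − 3 = 10 − 3 = 7.
Assume t(r) = 2·5^r − 3 for some r ≥ 1.
Then t(r+1) = 5t(r) + 12 = 5·(2·5^r − 3) + 12 = 10·5^r − 15 + 12 = 2·5^{r+1} − 3.
By induction, t(n) = 2·5^n − 3 for all n ≥ 1.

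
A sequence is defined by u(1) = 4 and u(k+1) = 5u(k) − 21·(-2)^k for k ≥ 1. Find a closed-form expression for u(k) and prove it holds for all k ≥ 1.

Claim: u(k) = 2·5^k + 3·(-2)^k.

Base case: u(1) = 4, and 2·5^1 + 3·(-2)^1 = 10 − 6 = 4.
Assume u(j) = 2·5^j + 3·(-2)^j for some j ≥ 1.
Then u(j+1) = 5u(j) − 21·(-2)^j = 5·(2·5^j + 3·(-2)^j) − 21·(-2)^j = 2·5^{j+1} + 15·(-2)^j − 21·(-2)^j = 2·5^{j+1} − 6·(-2)^j = 2·5^{j+1} + 3·(-2)^{j+1}.
This completes the inductive step, so u(k) = 2·5^k + 3·(-2)^k for all k ≥ 1.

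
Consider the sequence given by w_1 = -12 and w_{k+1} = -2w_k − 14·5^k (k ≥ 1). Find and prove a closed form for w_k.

Claim: w_k = (-2)^k − 2·5^k.

Base case: w_1 = -12, and (-2)^1 − 2·5^1 = -2 − 10 = -12.
Assume w_r = (-2)^r − 2·5^r for some r ≥ 1.
Then w_{r+1} = -2w_r − 14·5^r = -2·((-2)^r − 2·5^r) − 14·5^r = (-2)^{r+1} + 4·5^r − 14·5^r = (-2)^{r+1} − 10·5^r = (-2)^{r+1} − 2·5^{r+1}.
This completes the inductive step, so w_k = (-2)^k − 2·5^k for all k ≥ 1.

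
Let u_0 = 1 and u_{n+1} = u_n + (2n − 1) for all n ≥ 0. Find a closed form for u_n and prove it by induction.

Claim: u_n = n^2 − 2n + 1.

Base case: u_0 = 1, and 0^2 − 2·0 + 1 = 1.
Assume u_k = k^2 − 2k + 1.
Then u_{k+1} = u_k + (2k − 1) = (k^2 − 2k + 1) + (2k − 1) = k^2,
and (k+1)^2 − 2·(k+1) + 1 = k^2.
By induction, u_n = n^2 − 2n + 1 for all n ≥ 0.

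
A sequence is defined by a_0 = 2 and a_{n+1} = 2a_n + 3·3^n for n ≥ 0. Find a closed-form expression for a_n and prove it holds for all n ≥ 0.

Claim: a_n = -2^n + 3·3^n.

Base case: a_0 = 2, and -2^0 + 3·3^0 = -1 + 3 = 2.
Assume a_m = -2^m + 3·3^m for some m ≥ 0.
Then a_{m+1} = 2a_m + 3·3^m = 2·(-2^m + 3·3^m) + 3·3^m = -2^{m+1} + 6·3^m + 3·3^m = -2^{m+1} + 9·3^m = -2^{m+1} + 3·3^{m+1}.
Hence a_n = -2^n + 3·3^n for every n ≥ 0, by induction.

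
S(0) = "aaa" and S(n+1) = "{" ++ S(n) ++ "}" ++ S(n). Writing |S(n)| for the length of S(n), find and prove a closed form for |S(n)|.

Claim: |S(n)| = 5·2^n − 2.

Base case: |S(0)| = 3, and 5·2^0 − 2 = 3.
Assume |S(r)| = 5·2^r − 2.
Then |S(r+1)| = 1 + |S(r)| + 1 + |S(r)| = 2|S(r)| + 2 = 2(5·2^r − 2) + 2 = 5·2^{r+1} − 4 + 2 = 5·2^{r+1} − 2.
This completes the inductive step, so |S(n)| = 5·2^n − 2 for all n ≥ 0.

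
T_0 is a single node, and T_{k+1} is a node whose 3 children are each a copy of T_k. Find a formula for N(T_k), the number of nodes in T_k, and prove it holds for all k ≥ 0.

Claim: N(T_k) = (3^{k+1} − 1)/2.

Base case: N(T_0) = 1, and (3^{0+1} − 1)/2 = 1.
Assume N(T_j) = (3^{j+1} − 1)/2.
Then N(T_{j+1}) = 1 + 3N(T_j) = 1 + 3·(3^{j+1} − 1)/2 = 1 + (3^{j+2} − 3)/2 = (2 + 3^{j+2} − 3)/2 = (3^{j+2} − 1)/2.
So the formula holds for j+1, and by induction N(T_k) = (3^{k+1} − 1)/2 for all k ≥ 0.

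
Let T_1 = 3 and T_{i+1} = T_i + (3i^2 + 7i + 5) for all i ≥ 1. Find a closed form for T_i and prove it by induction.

Claim: T_i = i^3 + 2i^2 + 2i − 2.

Base case: T_1 = 3, and 1^3 + 2·1^2 + 2·1 − 2 = 3.
Assume T_k = k^3 + 2k^2 + 2k − 2.
Then T_{k+1} = T_k + (3k^2 + 7k + 5) = (k^3 + 2k^2 + 2k − 2) + (3k^2 + 7k + 5) = k^3 + 5k^2 + 9k + 3,
and (k+1)^3 + 2·(k+1)^2 + 2·(k+1) − 2 = k^3 + 5k^2 + 9k + 3.
This completes the inductive step, so T_i = i^3 + 2i^2 + 2i − 2 for all i ≥ 1.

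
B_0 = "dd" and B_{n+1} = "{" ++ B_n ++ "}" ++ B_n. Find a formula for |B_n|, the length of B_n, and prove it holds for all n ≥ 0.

Claim: |B_n| = 2^{n+2} − 2.

Base case: |B_0| = 2, and 2^{0+2} − 2 = 2.
Assume |B_r| = 2^{r+2} − 2.
Then |B_{r+1}| = 1 + |B_r| + 1 + |B_r| = 2|B_r| + 2 = 2(2^{r+2} − 2) + 2 = 2^{r+3} − 4 + 2 = 2^{r+3} − 2.
So the formula holds for r+1, and by induction |B_n| = 2^{n+2} − 2 for all n ≥ 0.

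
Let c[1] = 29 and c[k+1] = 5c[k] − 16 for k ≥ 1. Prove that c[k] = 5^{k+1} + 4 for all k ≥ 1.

Base case: c[1] = 29, and 5^{1+1} + 4 = 25 + 4 = 29.
Assume c[r] = 5^{r+1} + 4 for some r ≥ 1.
Then c[r+1] = 5c[r] − 16 = 5·(5^{r+1} + 4) − 16 = 5^{r+2} + 20 − 16 = 5^{r+2} + 4.
So the formula holds for r+1, and by induction c[k] = 5^{k+1} + 4 for all k ≥ 1.

c[k] = 5^{k+1} + 4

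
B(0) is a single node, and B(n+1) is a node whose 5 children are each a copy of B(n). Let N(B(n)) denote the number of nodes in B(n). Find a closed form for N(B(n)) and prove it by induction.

Claim: N(B(n)) = (5^{n+1} − 1)/4.

Base case: N(B(0)) = 1, and (5^{0+1} − 1)/4 = 1.
Assume N(B(k)) = (5^{k+1} − 1)/4.
Then N(B(k+1)) = 1 + 5N(B(k)) = 1 + 5·(5^{k+1} − 1)/4 = 1 + (5^{k+2} − 5)/4 = (4 + 5^{k+2} − 5)/4 = (5^{k+2} − 1)/4.
So the formula holds for k+1, and by induction N(B(n)) = (5^{n+1} − 1)/4 for all n ≥ 0.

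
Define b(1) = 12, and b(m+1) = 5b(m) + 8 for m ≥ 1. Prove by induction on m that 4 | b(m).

Base case: b(1) = 12 = 4·3, so 4 | b(1).
Assume 4 | b(k), so b(k) = 4t for some integer t.
Then b(k+1) = 5b(k) + 8 = 5·(4t) + 8 = 4(5t + 2), so 4 | b(k+1).
By induction, 4 | b(m) for all m ≥ 1.

4 | b(m)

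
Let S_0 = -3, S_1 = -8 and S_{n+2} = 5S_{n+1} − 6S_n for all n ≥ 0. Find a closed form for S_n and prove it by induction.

Claim: S_n = -2^n − 2·3^n.

Base cases: S_0 = -3 and -2^0 − 2·3^0 = -3; S_1 = -8 and -2^1 − 2·3^1 = -8.
Assume S_i = -2^i − 2·3^i for all 0 ≤ i ≤ j, where j ≥ 1.
Then S_{j+1} = 5S_j − 6S_{j−1} = 5·(-2^j − 2·3^j) − 6·(-2^{j−1} − 2·3^{j−1}) = -(5·2 − 6)2^{j−1} − 2·(5·3 − 6)3^{j−1} = -4·2^{j−1} − 18·3^{j−1} = -2^{j+1} − 2·3^{j+1}.
By strong induction, S_n = -2^n − 2·3^n for all n ≥ 0.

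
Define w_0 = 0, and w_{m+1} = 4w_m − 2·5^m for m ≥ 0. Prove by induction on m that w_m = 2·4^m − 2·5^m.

Base case: w_0 = 0, and 2·4^0 − 2·5^0 = 2 − 2 = 0.
Assume w_j = 2·4^j − 2·5^j for some j ≥ 0.
Then w_{j+1} = 4w_j − 2·5^j = 4·(2·4^j − 2·5^j) − 2·5^j = 2·4^{j+1} − 8·5^j − 2·5^j = 2·4^{j+1} − 10·5^j = 2·4^{j+1} − 2·5^{j+1}.
So the formula holds for j+1, and by induction w_m = 2·4^m − 2·5^m for all m ≥ 0.

w_m = 2·4^m − 2·5^m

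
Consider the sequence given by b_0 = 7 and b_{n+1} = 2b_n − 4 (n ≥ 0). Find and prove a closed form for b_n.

Claim: b_n = 3·2^n + 4.

Base case: b_0 = 7, and 3·2^0 + 4 = 3 + 4 = 7.
Assume b_m = 3·2^m + 4 for some m ≥ 0.
Then b_{m+1} = 2b_m − 4 = 2·(3·2^m + 4) − 4 = 6·2^m + 8 − 4 = 3·2^{m+1} + 4.
So the formula holds for m+1, and by induction b_n = 3·2^n + 4 for all n ≥ 0.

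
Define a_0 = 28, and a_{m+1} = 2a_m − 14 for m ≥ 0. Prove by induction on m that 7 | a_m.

Base case: a_0 = 28 = 7·4, so 7 | a_0.
Assume 7 | a_k, so a_k = 7t for some integer t.
Then a_{k+1} = 2a_k − 14 = 2·(7t) − 14 = 7(2t − 2), so 7 | a_{k+1}.
So the property holds for k+1, and by induction 7 | a_m for all m ≥ 0.

7 | a_m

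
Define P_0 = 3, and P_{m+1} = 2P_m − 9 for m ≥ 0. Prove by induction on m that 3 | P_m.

Base case: P_0 = 3 = 3·1, so 3 | P_0.
Assume 3 | P_k, so P_k = 3t for some integer t.
Then P_{k+1} = 2P_k − 9 = 2·(3t) − 9 = 3(2t − 3), so 3 | P_{k+1}.
This completes the inductive step, so 3 | P_m for all m ≥ 0.

3 | P_m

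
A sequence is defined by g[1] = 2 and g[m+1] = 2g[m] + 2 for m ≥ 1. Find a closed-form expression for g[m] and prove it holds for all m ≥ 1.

Claim: g[m] = 2^{m+1} − 2.

Base case: g[1] = 2, and 2^{1+1} − 2 = 4 − 2 = 2.
Assume g[r] = 2^{r+1} − 2 for some r ≥ 1.
Then g[r+1] = 2g[r] + 2 = 2·(2^{r+1} − 2) + 2 = 2^{r+2} − 4 + 2 = 2^{r+2} − 2.
By induction, g[m] = 2^{m+1} − 2 for all m ≥ 1.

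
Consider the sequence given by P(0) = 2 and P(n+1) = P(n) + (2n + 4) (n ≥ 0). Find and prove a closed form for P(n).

Claim: P(n) = n^2 + 3n + 2.

Base case: P(0) = 2, and 0^2 + 3·0 + 2 = 2.
Assume P(k) = k^2 + 3k + 2.
Then P(k+1) = P(k) + (2k + 4) = (k^2 + 3k + 2) + (2k + 4) = k^2 + 5k + 6,
and (k+1)^2 + 3·(k+1) + 2 = k^2 + 5k + 6.
Hence P(n) = n^2 + 3n + 2 for every n ≥ 0, by induction.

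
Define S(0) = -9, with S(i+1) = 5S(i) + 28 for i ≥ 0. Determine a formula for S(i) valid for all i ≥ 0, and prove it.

Claim: S(i) = -2·5^i − 7.

Base case: S(0) = -9, and -2·5^0 − 7 = -2 − 7 = -9.
Assume S(m) = -2·5^m − 7 for some m ≥ 0.
Then S(m+1) = 5S(m) + 28 = 5·(-2·5^m − 7) + 28 = -10·5^m − 35 + 28 = -2·5^{m+1} − 7.
So the formula holds for m+1, and by induction S(i) = -2·5^i − 7 for all i ≥ 0.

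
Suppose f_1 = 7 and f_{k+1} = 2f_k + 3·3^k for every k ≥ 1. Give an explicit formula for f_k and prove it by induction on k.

Claim: f_k = -2^k + 3·3^k.

Base case: f_1 = 7, and -2^1 + 3·3^1 = -2 + 9 = 7.
Assume f_m = -2^m + 3·3^m for some m ≥ 1.
Then f_{m+1} = 2f_m + 3·3^m = 2·(-2^m + 3·3^m) + 3·3^m = -2^{m+1} + 6·3^m + 3·3^m = -2^{m+1} + 9·3^m = -2^{m+1} + 3·3^{m+1}.
This completes the inductive step, so f_k = -2^k + 3·3^k for all k ≥ 1.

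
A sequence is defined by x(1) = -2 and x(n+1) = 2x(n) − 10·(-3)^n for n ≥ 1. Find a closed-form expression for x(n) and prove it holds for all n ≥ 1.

Claim: x(n) = 2·2^n + 2·(-3)^n.

Base case: x(1) = -2, and 2·2^1 + 2·(-3)^1 = 4 − 6 = -2.
Assume x(r) = 2·2^r + 2·(-3)^r for some r ≥ 1.
Then x(r+1) = 2x(r) − 10·(-3)^r = 2·(2·2^r + 2·(-3)^r) − 10·(-3)^r = 2·2^{r+1} + 4·(-3)^r − 10·(-3)^r = 2·2^{r+1} − 6·(-3)^r = 2·2^{r+1} + 2·(-3)^{r+1}.
Hence x(n) = 2·2^n + 2·(-3)^n for every n ≥ 1, by induction.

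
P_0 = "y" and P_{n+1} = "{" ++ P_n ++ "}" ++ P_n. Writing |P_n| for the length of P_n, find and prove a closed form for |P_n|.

Claim: |P_n| = 3·2^n − 2.

Base case: |P_0| = 1, and 3·2^0 − 2 = 1.
Assume |P_r| = 3·2^r − 2.
Then |P_{r+1}| = 1 + |P_r| + 1 + |P_r| = 2|P_r| + 2 = 2(3·2^r − 2) + 2 = 3·2^{r+1} − 4 + 2 = 3·2^{r+1} − 2.
By induction, |P_n| = 3·2^n − 2 for all n ≥ 0.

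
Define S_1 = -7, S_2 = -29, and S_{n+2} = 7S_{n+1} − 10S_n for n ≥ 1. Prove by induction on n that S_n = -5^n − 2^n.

Base cases: S_1 = -7 and -5^1 − 2^1 = -7; S_2 = -29 and -5^2 − 2^2 = -29.
Assume S_j = -5^j − 2^j for all 1 ≤ j ≤ m, where m ≥ 2.
Then S_{m+1} = 7S_m − 10S_{m−1} = 7·(-5^m − 2^m) − 10·(-5^{m−1} − 2^{m−1}) = -(7·5 − 10)5^{m−1} − (7·2 − 10)2^{m−1} = -25·5^{m−1} − 4·2^{m−1} = -5^{m+1} − 2^{m+1}.
This completes the inductive step, so S_n = -5^n − 2^n for all n ≥ 1.

S_n = -5^n − 2^n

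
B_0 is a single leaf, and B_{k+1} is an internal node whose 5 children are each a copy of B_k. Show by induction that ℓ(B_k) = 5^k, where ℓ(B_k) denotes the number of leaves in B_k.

Base case: ℓ(B_0) = 1, and 5^0 = 1.
Assume ℓ(B_r) = 5^r.
Then ℓ(B_{r+1}) = 5·ℓ(B_r) = 5·5^r = 5^{r+1}.
This completes the inductive step, so ℓ(B_k) = 5^k for all k ≥ 0.

ℓ(B_k) = 5^k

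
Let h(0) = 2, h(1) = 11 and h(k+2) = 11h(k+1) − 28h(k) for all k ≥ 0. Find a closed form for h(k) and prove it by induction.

Claim: h(k) = 7^k + 4^k.

Base cases: h(0) = 2 and 7^0 + 4^0 = 2; h(1) = 11 and 7^1 + 4^1 = 11.
Assume h(j) = 7^j + 4^j for all 0 ≤ j ≤ m, where m ≥ 1.
Then h(m+1) = 11h(m) − 28h(m−1) = 11·(7^m + 4^m) − 28·(7^{m−1} + 4^{m−1}) = (11·7 − 28)7^{m−1} + (11·4 − 28)4^{m−1} = 49·7^{m−1} + 16·4^{m−1} = 7^{m+1} + 4^{m+1}.
This completes the inductive step, so h(k) = 7^k + 4^k for all k ≥ 0.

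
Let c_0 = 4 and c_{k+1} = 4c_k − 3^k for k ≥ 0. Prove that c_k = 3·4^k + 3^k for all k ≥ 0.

Base case: c_0 = 4, and 3·4^0 + 3^0 = 3 + 1 = 4.
Assume c_m = 3·4^m + 3^m for some m ≥ 0.
Then c_{m+1} = 4c_m − 3^m = 4·(3·4^m + 3^m) − 3^m = 3·4^{m+1} + 4·3^m − 3^m = 3·4^{m+1} + 3·3^m = 3·4^{m+1} + 3^{m+1}.
By induction, c_k = 3·4^k + 3^k for all k ≥ 0.

c_k = 3·4^k + 3^k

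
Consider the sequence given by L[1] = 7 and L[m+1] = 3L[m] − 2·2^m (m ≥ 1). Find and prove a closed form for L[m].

Claim: L[m] = 3^m + 2·2^m.

Base case: L[1] = 7, and 3^1 + 2·2^1 = 3 + 4 = 7.
Assume L[k] = 3^k + 2·2^k for some k ≥ 1.
Then L[k+1] = 3L[k] − 2·2^k = 3·(3^k + 2·2^k) − 2·2^k = 3^{k+1} + 6·2^k − 2·2^k = 3^{k+1} + 4·2^k = 3^{k+1} + 2·2^{k+1}.
Hence L[m] = 3^m + 2·2^m for every m ≥ 1, by induction.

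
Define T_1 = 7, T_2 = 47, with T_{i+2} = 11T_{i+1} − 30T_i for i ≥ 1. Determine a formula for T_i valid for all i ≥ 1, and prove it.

Claim: T_i = 2·6^i − 5^i.

Base cases: T_1 = 7 and 2·6^1 − 5^1 = 7; T_2 = 47 and 2·6^2 − 5^2 = 47.
Assume T_j = 2·6^j − 5^j for all 1 ≤ j ≤ k, where k ≥ 2.
Then T_{k+1} = 11T_k − 30T_{k−1} = 11·(2·6^k − 5^k) − 30·(2·6^{k−1} − 5^{k−1}) = 2·(11·6 − 30)6^{k−1} − (11·5 − 30)5^{k−1} = 72·6^{k−1} − 25·5^{k−1} = 2·6^{k+1} − 5^{k+1}.
So the formula holds for k+1, and by strong induction T_i = 2·6^i − 5^i for all i ≥ 1.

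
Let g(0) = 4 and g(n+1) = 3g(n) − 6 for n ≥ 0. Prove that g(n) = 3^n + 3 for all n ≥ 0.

Base case: g(0) = 4, and 3^0 + 3 = 1 + 3 = 4.
Assume g(r) = 3^r + 3 for some r ≥ 0.
Then g(r+1) = 3g(r) − 6 = 3·(3^r + 3) − 6 = 3^{r+1} + 9 − 6 = 3^{r+1} + 3.
Hence g(n) = 3^n + 3 for every n ≥ 0, by induction.

g(n) = 3^n + 3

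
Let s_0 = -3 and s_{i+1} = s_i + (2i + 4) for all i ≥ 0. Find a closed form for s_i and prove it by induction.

Claim: s_i = i^2 + 3i − 3.

Base case: s_0 = -3, and 0^2 + 3·0 − 3 = -3.
Assume s_m = m^2 + 3m − 3.
Then s_{m+1} = s_m + (2m + 4) = (m^2 + 3m − 3) + (2m + 4) = m^2 + 5m + 1,
and (m+1)^2 + 3·(m+1) − 3 = m^2 + 5m + 1.
By induction, s_i = i^2 + 3i − 3 for all i ≥ 0.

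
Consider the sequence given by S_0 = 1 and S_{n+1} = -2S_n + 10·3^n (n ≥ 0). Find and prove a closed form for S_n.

Claim: S_n = -(-2)^n + 2·3^n.

Base case: S_0 = 1, and -(-2)^0 + 2·3^0 = -1 + 2 = 1.
Assume S_r = -(-2)^r + 2·3^r for some r ≥ 0.
Then S_{r+1} = -2S_r + 10·3^r = -2·(-(-2)^r + 2·3^r) + 10·3^r = -(-2)^{r+1} − 4·3^r + 10·3^r = -(-2)^{r+1} + 6·3^r = -(-2)^{r+1} + 2·3^{r+1}.
By induction, S_n = -(-2)^n + 2·3^n for all n ≥ 0.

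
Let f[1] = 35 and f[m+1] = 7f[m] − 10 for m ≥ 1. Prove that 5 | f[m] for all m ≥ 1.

Base case: f[1] = 35 = 5·7, so 5 | f[1].
Assume 5 | f[j], so f[j] = 5t for some integer t.
Then f[j+1] = 7f[j] − 10 = 7·(5t) − 10 = 5(7t − 2), so 5 | f[j+1].
This completes the inductive step, so 5 | f[m] for all m ≥ 1.

5 | f[m]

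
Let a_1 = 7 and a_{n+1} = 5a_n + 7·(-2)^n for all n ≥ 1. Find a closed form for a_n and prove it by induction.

Claim: a_n = 5^n − (-2)^n.

Base case: a_1 = 7, and 5^1 − (-2)^1 = 5 + 2 = 7.
Assume a_r = 5^r − (-2)^r for some r ≥ 1.
Then a_{r+1} = 5a_r + 7·(-2)^r = 5·(5^r − (-2)^r) + 7·(-2)^r = 5^{r+1} − 5·(-2)^r + 7·(-2)^r = 5^{r+1} + 2·(-2)^r = 5^{r+1} − (-2)^{r+1}.
This completes the inductive step, so a_n = 5^n − (-2)^n for all n ≥ 1.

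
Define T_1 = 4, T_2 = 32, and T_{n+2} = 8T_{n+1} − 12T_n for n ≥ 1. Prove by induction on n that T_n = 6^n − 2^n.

Base cases: T_1 = 4 and 6^1 − 2^1 = 4; T_2 = 32 and 6^2 − 2^2 = 32.
Assume T_i = 6^i − 2^i for all 1 ≤ i ≤ j, where j ≥ 2.
Then T_{j+1} = 8T_j − 12T_{j−1} = 8·(6^j − 2^j) − 12·(6^{j−1} − 2^{j−1}) = (8·6 − 12)6^{j−1} − (8·2 − 12)2^{j−1} = 36·6^{j−1} − 4·2^{j−1} = 6^{j+1} − 2^{j+1}.
So the formula holds for j+1, and by strong induction T_n = 6^n − 2^n for all n ≥ 1.

T_n = 6^n − 2^n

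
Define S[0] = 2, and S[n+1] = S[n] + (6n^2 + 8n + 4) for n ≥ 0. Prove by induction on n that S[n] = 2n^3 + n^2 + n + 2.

Base case: S[0] = 2, and 2·0^3 + 0^2 + 0 + 2 = 2.
Assume S[r] = 2r^3 + r^2 + r + 2.
Then S[r+1] = S[r] + (6r^2 + 8r + 4) = (2r^3 + r^2 + r + 2) + (6r^2 + 8r + 4) = 2r^3 + 7r^2 + 9r + 6,
and 2·(r+1)^3 + (r+1)^2 + (r+1) + 2 = 2r^3 + 7r^2 + 9r + 6.
Hence S[n] = 2n^3 + n^2 + n + 2 for every n ≥ 0, by induction.

S[n] = 2n^3 + n^2 + n + 2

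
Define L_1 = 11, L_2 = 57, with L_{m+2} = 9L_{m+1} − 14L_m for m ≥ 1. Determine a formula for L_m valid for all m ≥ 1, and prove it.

Claim: L_m = 2·2^m + 7^m.

Base cases: L_1 = 11 and 2·2^1 + 7^1 = 11; L_2 = 57 and 2·2^2 + 7^2 = 57.
Assume L_i = 2·2^i + 7^i for all 1 ≤ i ≤ j, where j ≥ 2.
Then L_{j+1} = 9L_j − 14L_{j−1} = 9·(2·2^j + 7^j) − 14·(2·2^{j−1} + 7^{j−1}) = 2·(9·2 − 14)2^{j−1} + (9·7 − 14)7^{j−1} = 8·2^{j−1} + 49·7^{j−1} = 2·2^{j+1} + 7^{j+1}.
This completes the inductive step, so L_m = 2·2^m + 7^m for all m ≥ 1.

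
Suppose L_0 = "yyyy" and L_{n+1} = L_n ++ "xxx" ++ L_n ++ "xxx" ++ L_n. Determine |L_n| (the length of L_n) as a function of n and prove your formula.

Claim: |L_n| = 7·3^n − 3.

Base case: |L_0| = 4, and 7·3^0 − 3 = 4.
Assume |L_k| = 7·3^k − 3.
Then |L_{k+1}| = 3|L_k| + 6 = 3(7·3^k − 3) + 6 = 7·3^{k+1} − 9 + 6 = 7·3^{k+1} − 3.
So the formula holds for k+1, and by induction |L_n| = 7·3^n − 3 for all n ≥ 0.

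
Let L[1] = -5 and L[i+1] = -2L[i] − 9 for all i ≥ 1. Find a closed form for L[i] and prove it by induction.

Claim: L[i] = (-2)^i − 3.

Base case: L[1] = -5, and (-2)^1 − 3 = -2 − 3 = -5.
Assume L[k] = (-2)^k − 3 for some k ≥ 1.
Then L[k+1] = -2L[k] − 9 = -2·((-2)^k − 3) − 9 = -2·(-2)^k + 6 − 9 = (-2)^{k+1} − 3.
This completes the inductive step, so L[i] = (-2)^i − 3 for all i ≥ 1.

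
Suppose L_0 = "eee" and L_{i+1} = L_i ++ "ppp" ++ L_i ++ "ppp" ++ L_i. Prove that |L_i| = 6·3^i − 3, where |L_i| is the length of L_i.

Base case: |L_0| = 3, and 6·3^0 − 3 = 3.
Assume |L_m| = 6·3^m − 3.
Then |L_{m+1}| = 3|L_m| + 6 = 3(6·3^m − 3) + 6 = 6·3^{m+1} − 9 + 6 = 6·3^{m+1} − 3.
Hence |L_i| = 6·3^i − 3 for every i ≥ 0, by induction.

|L_i| = 6·3^i − 3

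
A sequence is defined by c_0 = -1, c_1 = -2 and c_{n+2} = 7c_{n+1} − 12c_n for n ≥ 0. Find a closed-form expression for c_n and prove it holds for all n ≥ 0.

Claim: c_n = 4^n − 2·3^n.

Base cases: c_0 = -1 and 4^0 − 2·3^0 = -1; c_1 = -2 and 4^1 − 2·3^1 = -2.
Assume c_j = 4^j − 2·3^j for all 0 ≤ j ≤ r, where r ≥ 1.
Then c_{r+1} = 7c_r − 12c_{r−1} = 7·(4^r − 2·3^r) − 12·(4^{r−1} − 2·3^{r−1}) = (7·4 − 12)4^{r−1} − 2·(7·3 − 12)3^{r−1} = 16·4^{r−1} − 18·3^{r−1} = 4^{r+1} − 2·3^{r+1}.
So the formula holds for r+1, and by strong induction c_n = 4^n − 2·3^n for all n ≥ 0.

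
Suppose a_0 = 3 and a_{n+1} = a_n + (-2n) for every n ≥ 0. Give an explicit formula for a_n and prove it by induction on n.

Claim: a_n = -n^2 + n + 3.

Base case: a_0 = 3, and -0^2 + 0 + 3 = 3.
Assume a_j = -j^2 + j + 3.
Then a_{j+1} = a_j + (-2j) = (-j^2 + j + 3) + (-2j) = -j^2 − j + 3,
and -(j+1)^2 + (j+1) + 3 = -j^2 − j + 3.
This completes the inductive step, so a_n = -n^2 + n + 3 for all n ≥ 0.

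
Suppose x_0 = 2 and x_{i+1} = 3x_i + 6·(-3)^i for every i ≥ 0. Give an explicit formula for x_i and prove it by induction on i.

Claim: x_i = 3·3^i − (-3)^i.

Base case: x_0 = 2, and 3·3^0 − (-3)^0 = 3 − 1 = 2.
Assume x_m = 3·3^m − (-3)^m for some m ≥ 0.
Then x_{m+1} = 3x_m + 6·(-3)^m = 3·(3·3^m − (-3)^m) + 6·(-3)^m = 3·3^{m+1} − 3·(-3)^m + 6·(-3)^m = 3·3^{m+1} + 3·(-3)^m = 3·3^{m+1} − (-3)^{m+1}.
Hence x_i = 3·3^i − (-3)^i for every i ≥ 0, by induction.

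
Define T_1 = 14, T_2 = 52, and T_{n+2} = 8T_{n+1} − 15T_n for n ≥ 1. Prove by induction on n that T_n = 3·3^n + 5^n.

Base cases: T_1 = 14 and 3·3^1 + 5^1 = 14; T_2 = 52 and 3·3^2 + 5^2 = 52.
Assume T_j = 3·3^j + 5^j for all 1 ≤ j ≤ r, where r ≥ 2.
Then T_{r+1} = 8T_r − 15T_{r−1} = 8·(3·3^r + 5^r) − 15·(3·3^{r−1} + 5^{r−1}) = 3·(8·3 − 15)3^{r−1} + (8·5 − 15)5^{r−1} = 27·3^{r−1} + 25·5^{r−1} = 3·3^{r+1} + 5^{r+1}.
By strong induction, T_n = 3·3^n + 5^n for all n ≥ 1.

T_n = 3·3^n + 5^n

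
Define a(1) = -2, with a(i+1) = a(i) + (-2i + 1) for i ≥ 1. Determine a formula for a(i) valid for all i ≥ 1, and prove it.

Claim: a(i) = -i^2 + 2i − 3.

Base case: a(1) = -2, and -1^2 + 2·1 − 3 = -2.
Assume a(j) = -j^2 + 2j − 3.
Then a(j+1) = a(j) + (-2j + 1) = (-j^2 + 2j − 3) + (-2j + 1) = -j^2 − 2,
and -(j+1)^2 + 2·(j+1) − 3 = -j^2 − 2.
This completes the inductive step, so a(i) = -i^2 + 2i − 3 for all i ≥ 1.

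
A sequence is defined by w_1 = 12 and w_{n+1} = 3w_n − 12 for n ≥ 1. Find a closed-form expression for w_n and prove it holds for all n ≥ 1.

Claim: w_n = 2·3^n + 6.

Base case: w_1 = 12, and 2·3^1 + 6 = 6 + 6 = 12.
Assume w_m = 2·3^m + 6 for some m ≥ 1.
Then w_{m+1} = 3w_m − 12 = 3·(2·3^m + 6) − 12 = 6·3^m + 18 − 12 = 2·3^{m+1} + 6.
Hence w_n = 2·3^n + 6 for every n ≥ 1, by induction.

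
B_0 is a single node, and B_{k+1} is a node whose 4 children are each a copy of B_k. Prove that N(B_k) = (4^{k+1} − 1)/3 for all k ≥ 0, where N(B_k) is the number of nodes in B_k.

Base case: N(B_0) = 1, and (4^{0+1} − 1)/3 = 1.
Assume N(B_r) = (4^{r+1} − 1)/3.
Then N(B_{r+1}) = 1 + 4N(B_r) = 1 + 4·(4^{r+1} − 1)/3 = 1 + (4^{r+2} − 4)/3 = (3 + 4^{r+2} − 4)/3 = (4^{r+2} − 1)/3.
This completes the inductive step, so N(B_k) = (4^{k+1} − 1)/3 for all k ≥ 0.

N(B_k) = (4^{k+1} − 1)/3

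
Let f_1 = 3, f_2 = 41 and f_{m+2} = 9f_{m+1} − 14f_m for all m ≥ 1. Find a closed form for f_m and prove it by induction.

Claim: f_m = 7^m − 2·2^m.

Base cases: f_1 = 3 and 7^1 − 2·2^1 = 3; f_2 = 41 and 7^2 − 2·2^2 = 41.
Assume f_i = 7^i − 2·2^i for all 1 ≤ i ≤ j, where j ≥ 2.
Then f_{j+1} = 9f_j − 14f_{j−1} = 9·(7^j − 2·2^j) − 14·(7^{j−1} − 2·2^{j−1}) = (9·7 − 14)7^{j−1} − 2·(9·2 − 14)2^{j−1} = 49·7^{j−1} − 8·2^{j−1} = 7^{j+1} − 2·2^{j+1}.
By strong induction, f_m = 7^m − 2·2^m for all m ≥ 1.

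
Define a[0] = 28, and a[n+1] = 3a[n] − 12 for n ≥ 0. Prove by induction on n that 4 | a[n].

Base case: a[0] = 28 = 4·7, so 4 | a[0].
Assume 4 | a[m], so a[m] = 4t for some integer t.
Then a[m+1] = 3a[m] − 12 = 3·(4t) − 12 = 4(3t − 3), so 4 | a[m+1].
This completes the inductive step, so 4 | a[n] for all n ≥ 0.

4 | a[n]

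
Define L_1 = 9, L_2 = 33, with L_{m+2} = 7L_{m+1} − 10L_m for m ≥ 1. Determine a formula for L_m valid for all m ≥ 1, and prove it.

Claim: L_m = 5^m + 2·2^m.

Base cases: L_1 = 9 and 5^1 + 2·2^1 = 9; L_2 = 33 and 5^2 + 2·2^2 = 33.
Assume L_j = 5^j + 2·2^j for all 1 ≤ j ≤ k, where k ≥ 2.
Then L_{k+1} = 7L_k − 10L_{k−1} = 7·(5^k + 2·2^k) − 10·(5^{k−1} + 2·2^{k−1}) = (7·5 − 10)5^{k−1} + 2·(7·2 − 10)2^{k−1} = 25·5^{k−1} + 8·2^{k−1} = 5^{k+1} + 2·2^{k+1}.
Hence L_m = 5^m + 2·2^m for every m ≥ 1, by strong induction.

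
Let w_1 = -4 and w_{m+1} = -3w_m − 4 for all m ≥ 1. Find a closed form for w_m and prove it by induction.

Claim: w_m = (-3)^m − 1.

Base case: w_1 = -4, and (-3)^1 − 1 = -3 − 1 = -4.
Assume w_j = (-3)^j − 1 for some j ≥ 1.
Then w_{j+1} = -3w_j − 4 = -3·((-3)^j − 1) − 4 = -3·(-3)^j + 3 − 4 = (-3)^{j+1} − 1.
This completes the inductive step, so w_m = (-3)^m − 1 for all m ≥ 1.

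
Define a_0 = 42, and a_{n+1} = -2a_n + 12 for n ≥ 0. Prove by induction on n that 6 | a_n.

Base case: a_0 = 42 = 6·7, so 6 | a_0.
Assume 6 | a_r, so a_r = 6t for some integer t.
Then a_{r+1} = -2a_r + 12 = -2·(6t) + 12 = 6(-2t + 2), so 6 | a_{r+1}.
This completes the inductive step, so 6 | a_n for all n ≥ 0.

6 | a_n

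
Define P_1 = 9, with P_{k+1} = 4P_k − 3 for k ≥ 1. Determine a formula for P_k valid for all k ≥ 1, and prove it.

Claim: P_k = 2·4^k + 1.

Base case: P_1 = 9, and 2·4^1 + 1 = 8 + 1 = 9.
Assume P_m = 2·4^m + 1 for some m ≥ 1.
Then P_{m+1} = 4P_m − 3 = 4·(2·4^m + 1) − 3 = 8·4^m + 4 − 3 = 2·4^{m+1} + 1.
This completes the inductive step, so P_k = 2·4^k + 1 for all k ≥ 1.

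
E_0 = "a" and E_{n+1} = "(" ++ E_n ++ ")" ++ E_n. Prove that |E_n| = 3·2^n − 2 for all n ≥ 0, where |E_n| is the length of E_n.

Base case: |E_0| = 1, and 3·2^0 − 2 = 1.
Assume |E_m| = 3·2^m − 2.
Then |E_{m+1}| = 1 + |E_m| + 1 + |E_m| = 2|E_m| + 2 = 2(3·2^m − 2) + 2 = 3·2^{m+1} − 4 + 2 = 3·2^{m+1} − 2.
This completes the inductive step, so |E_n| = 3·2^n − 2 for all n ≥ 0.

|E_n| = 3·2^n − 2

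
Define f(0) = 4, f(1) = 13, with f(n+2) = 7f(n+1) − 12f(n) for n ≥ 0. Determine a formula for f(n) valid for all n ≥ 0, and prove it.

Claim: f(n) = 3·3^n + 4^n.

Base cases: f(0) = 4 and 3·3^0 + 4^0 = 4; f(1) = 13 and 3·3^1 + 4^1 = 13.
Assume f(j) = 3·3^j + 4^j for all 0 ≤ j ≤ r, where r ≥ 1.
Then f(r+1) = 7f(r) − 12f(r−1) = 7·(3·3^r + 4^r) − 12·(3·3^{r−1} + 4^{r−1}) = 3·(7·3 − 12)3^{r−1} + (7·4 − 12)4^{r−1} = 27·3^{r−1} + 16·4^{r−1} = 3·3^{r+1} + 4^{r+1}.
So the formula holds for r+1, and by strong induction f(n) = 3·3^n + 4^n for all n ≥ 0.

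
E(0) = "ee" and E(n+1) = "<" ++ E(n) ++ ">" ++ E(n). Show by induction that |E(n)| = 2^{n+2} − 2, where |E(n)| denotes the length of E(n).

Base case: |E(0)| = 2, and 2^{0+2} − 2 = 2.
Assume |E(k)| = 2^{k+2} − 2.
Then |E(k+1)| = 1 + |E(k)| + 1 + |E(k)| = 2|E(k)| + 2 = 2(2^{k+2} − 2) + 2 = 2^{k+3} − 4 + 2 = 2^{k+3} − 2.
By induction, |E(n)| = 2^{n+2} − 2 for all n ≥ 0.

|E(n)| = 2^{n+2} − 2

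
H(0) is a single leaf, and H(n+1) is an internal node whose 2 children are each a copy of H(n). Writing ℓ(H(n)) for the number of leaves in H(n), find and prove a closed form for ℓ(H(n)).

Claim: ℓ(H(n)) = 2^n.

Base case: ℓ(H(0)) = 1, and 2^0 = 1.
Assume ℓ(H(j)) = 2^j.
Then ℓ(H(j+1)) = 2·ℓ(H(j)) = 2·2^j = 2^{j+1}.
Hence ℓ(H(n)) = 2^n for every n ≥ 0, by induction.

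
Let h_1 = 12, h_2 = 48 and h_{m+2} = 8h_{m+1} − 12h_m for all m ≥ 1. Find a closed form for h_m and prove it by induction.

Claim: h_m = 3·2^m + 6^m.

Base cases: h_1 = 12 and 3·2^1 + 6^1 = 12; h_2 = 48 and 3·2^2 + 6^2 = 48.
Assume h_j = 3·2^j + 6^j for all 1 ≤ j ≤ k, where k ≥ 2.
Then h_{k+1} = 8h_k − 12h_{k−1} = 8·(3·2^k + 6^k) − 12·(3·2^{k−1} + 6^{k−1}) = 3·(8·2 − 12)2^{k−1} + (8·6 − 12)6^{k−1} = 12·2^{k−1} + 36·6^{k−1} = 3·2^{k+1} + 6^{k+1}.
By strong induction, h_m = 3·2^m + 6^m for all m ≥ 1.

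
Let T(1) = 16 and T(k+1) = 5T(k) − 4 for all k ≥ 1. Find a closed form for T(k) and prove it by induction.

Claim: T(k) = 3·5^k + 1.

Base case: T(1) = 16, and 3·5^1 + 1 = 15 + 1 = 16.
Assume T(r) = 3·5^r + 1 for some r ≥ 1.
Then T(r+1) = 5T(r) − 4 = 5·(3·5^r + 1) − 4 = 15·5^r + 5 − 4 = 3·5^{r+1} + 1.
By induction, T(k) = 3·5^k + 1 for all k ≥ 1.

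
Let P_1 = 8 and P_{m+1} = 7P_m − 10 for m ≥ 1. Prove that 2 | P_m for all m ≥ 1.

Base case: P_1 = 8 = 2·4, so 2 | P_1.
Assume 2 | P_j, so P_j = 2t for some integer t.
Then P_{j+1} = 7P_j − 10 = 7·(2t) − 10 = 2(7t − 5), so 2 | P_{j+1}.
This completes the inductive step, so 2 | P_m for all m ≥ 1.

2 | P_m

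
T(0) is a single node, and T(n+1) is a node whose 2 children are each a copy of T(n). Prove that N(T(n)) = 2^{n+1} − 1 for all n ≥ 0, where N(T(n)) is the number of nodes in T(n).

Base case: N(T(0)) = 1, and 2^{0+1} − 1 = 1.
Assume N(T(j)) = 2^{j+1} − 1.
Then N(T(j+1)) = 1 + 2N(T(j)) = 1 + 2(2^{j+1} − 1) = 2^{j+2} − 2 + 1 = 2^{j+2} − 1.
This completes the inductive step, so N(T(n)) = 2^{n+1} − 1 for all n ≥ 0.

N(T(n)) = 2^{n+1} − 1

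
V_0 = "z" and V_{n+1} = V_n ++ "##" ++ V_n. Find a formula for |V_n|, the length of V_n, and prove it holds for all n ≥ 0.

Claim: |V_n| = 3·2^n − 2.

Base case: |V_0| = 1, and 3·2^0 − 2 = 1.
Assume |V_k| = 3·2^k − 2.
Then |V_{k+1}| = |V_k| + 2 + |V_k| = 2|V_k| + 2 = 2(3·2^k − 2) + 2 = 3·2^{k+1} − 4 + 2 = 3·2^{k+1} − 2.
So the formula holds for k+1, and by induction |V_n| = 3·2^n − 2 for all n ≥ 0.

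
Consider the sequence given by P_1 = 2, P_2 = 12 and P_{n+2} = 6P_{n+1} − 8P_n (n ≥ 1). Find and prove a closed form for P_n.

Claim: P_n = 4^n − 2^n.

Base cases: P_1 = 2 and 4^1 − 2^1 = 2; P_2 = 12 and 4^2 − 2^2 = 12.
Assume P_j = 4^j − 2^j for all 1 ≤ j ≤ r, where r ≥ 2.
Then P_{r+1} = 6P_r − 8P_{r−1} = 6·(4^r − 2^r) − 8·(4^{r−1} − 2^{r−1}) = (6·4 − 8)4^{r−1} − (6·2 − 8)2^{r−1} = 16·4^{r−1} − 4·2^{r−1} = 4^{r+1} − 2^{r+1}.
By strong induction, P_n = 4^n − 2^n for all n ≥ 1.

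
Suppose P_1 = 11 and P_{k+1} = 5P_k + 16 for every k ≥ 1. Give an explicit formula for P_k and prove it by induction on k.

Claim: P_k = 3·5^k − 4.

Base case: P_1 = 11, and 3·5^1 − 4 = 15 − 4 = 11.
Assume P_r = 3·5^r − 4 for some r ≥ 1.
Then P_{r+1} = 5P_r + 16 = 5·(3·5^r − 4) + 16 = 15·5^r − 20 + 16 = 3·5^{r+1} − 4.
This completes the inductive step, so P_k = 3·5^k − 4 for all k ≥ 1.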